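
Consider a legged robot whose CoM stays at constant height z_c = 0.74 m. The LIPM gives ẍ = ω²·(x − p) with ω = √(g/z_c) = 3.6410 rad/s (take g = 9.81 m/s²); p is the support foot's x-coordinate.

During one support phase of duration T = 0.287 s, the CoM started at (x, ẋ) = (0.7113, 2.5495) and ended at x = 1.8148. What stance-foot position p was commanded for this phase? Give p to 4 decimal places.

p = 0.3244

ωT = 3.6410·0.287 = 1.044967; cosh(ωT) = 1.597504, sinh(ωT) = 1.245801
x(T) = p + (x₀−p)·cosh(ωT) + (ẋ₀/ω)·sinh(ωT) ⇒ p·(1 − cosh) = x(T) − x₀·cosh − (ẋ₀/ω)·sinh
numerator   = 1.8148 − (0.7113)·1.597504 − (2.5495/3.6410)·1.245801 = -0.193839
denominator = 1 − 1.597504 = -0.597504
p = -0.193839 / -0.597504 = 0.3244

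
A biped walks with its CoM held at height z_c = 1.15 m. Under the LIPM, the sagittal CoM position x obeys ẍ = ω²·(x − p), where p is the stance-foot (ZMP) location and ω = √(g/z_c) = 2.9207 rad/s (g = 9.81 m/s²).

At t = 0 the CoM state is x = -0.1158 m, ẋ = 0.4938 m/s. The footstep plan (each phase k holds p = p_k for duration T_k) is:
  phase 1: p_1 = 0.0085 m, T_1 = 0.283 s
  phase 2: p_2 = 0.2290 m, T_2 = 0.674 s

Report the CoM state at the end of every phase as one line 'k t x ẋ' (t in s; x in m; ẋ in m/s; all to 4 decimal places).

1 0.2830 -0.0045 0.3369
2 0.9570 -0.2185 -1.1646

phase 1: p=0.0085, T=0.283, ωT=0.826558, cosh=1.361496, sinh=0.923943; start (x,ẋ)=(-0.115800, 0.493800) → end (x,ẋ)=(-0.004524, 0.336876)
phase 2: p=0.2290, T=0.674, ωT=1.968552, cosh=3.649979, sinh=3.510320; start (x,ẋ)=(-0.004524, 0.336876) → end (x,ẋ)=(-0.218474, -1.164635)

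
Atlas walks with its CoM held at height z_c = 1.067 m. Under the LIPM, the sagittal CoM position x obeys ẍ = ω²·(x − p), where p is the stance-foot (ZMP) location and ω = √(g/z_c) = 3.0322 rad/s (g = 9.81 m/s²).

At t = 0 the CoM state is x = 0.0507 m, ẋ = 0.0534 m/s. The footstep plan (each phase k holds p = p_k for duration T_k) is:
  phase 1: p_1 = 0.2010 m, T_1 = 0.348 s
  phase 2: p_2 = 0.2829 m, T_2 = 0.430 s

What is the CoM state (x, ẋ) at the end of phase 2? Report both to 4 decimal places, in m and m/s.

x = -0.5890, ẋ = -2.5282

phase 1: p=0.2010, T=0.348, ωT=1.055206, cosh=1.610343, sinh=1.262222; start (x,ẋ)=(0.050700, 0.053400) → end (x,ẋ)=(-0.018806, -0.489252)
phase 2: p=0.2829, T=0.430, ωT=1.303846, cosh=1.977461, sinh=1.705975; start (x,ẋ)=(-0.018806, -0.489252) → end (x,ẋ)=(-0.588974, -2.528158)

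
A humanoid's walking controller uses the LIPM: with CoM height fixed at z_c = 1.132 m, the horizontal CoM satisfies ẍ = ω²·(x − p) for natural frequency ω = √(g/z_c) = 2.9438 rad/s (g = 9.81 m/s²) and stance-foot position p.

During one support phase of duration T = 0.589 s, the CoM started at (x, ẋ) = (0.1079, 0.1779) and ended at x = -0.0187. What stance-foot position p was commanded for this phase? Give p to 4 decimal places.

ωT = 2.9438·0.589 = 1.733898; cosh(ωT) = 2.919640, sinh(ωT) = 2.743045
x(T) = p + (x₀−p)·cosh(ωT) + (ẋ₀/ω)·sinh(ωT) ⇒ p·(1 − cosh) = x(T) − x₀·cosh − (ẋ₀/ω)·sinh
numerator   = -0.0187 − (0.1079)·2.919640 − (0.1779/2.9438)·2.743045 = -0.499497
denominator = 1 − 2.919640 = -1.919640
p = -0.499497 / -1.919640 = 0.2602

p = 0.2602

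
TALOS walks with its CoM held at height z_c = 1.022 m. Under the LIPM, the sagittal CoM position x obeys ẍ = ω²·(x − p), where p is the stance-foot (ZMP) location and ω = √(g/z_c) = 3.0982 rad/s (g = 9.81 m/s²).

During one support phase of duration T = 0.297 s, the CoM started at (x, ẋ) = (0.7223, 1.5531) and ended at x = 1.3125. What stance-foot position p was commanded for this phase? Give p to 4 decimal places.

p = 0.5879

ωT = 3.0982·0.297 = 0.920165; cosh(ωT) = 1.454079, sinh(ωT) = 1.055626
x(T) = p + (x₀−p)·cosh(ωT) + (ẋ₀/ω)·sinh(ωT) ⇒ p·(1 − cosh) = x(T) − x₀·cosh − (ẋ₀/ω)·sinh
numerator   = 1.3125 − (0.7223)·1.454079 − (1.5531/3.0982)·1.055626 = -0.266957
denominator = 1 − 1.454079 = -0.454079
p = -0.266957 / -0.454079 = 0.5879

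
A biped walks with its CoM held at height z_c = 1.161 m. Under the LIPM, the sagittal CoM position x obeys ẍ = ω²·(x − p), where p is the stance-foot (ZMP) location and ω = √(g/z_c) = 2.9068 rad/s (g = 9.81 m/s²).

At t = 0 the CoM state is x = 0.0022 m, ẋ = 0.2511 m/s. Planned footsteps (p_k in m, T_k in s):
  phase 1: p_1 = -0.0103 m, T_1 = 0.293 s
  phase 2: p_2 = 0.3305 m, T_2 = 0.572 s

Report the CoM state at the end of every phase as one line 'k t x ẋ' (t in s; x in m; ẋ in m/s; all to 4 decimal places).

1 0.2930 0.0898 0.3826
2 0.8650 0.0076 -0.7332

phase 1: p=-0.0103, T=0.293, ωT=0.851692, cosh=1.385151, sinh=0.958459; start (x,ẋ)=(0.002200, 0.251100) → end (x,ẋ)=(0.089810, 0.382637)
phase 2: p=0.3305, T=0.572, ωT=1.662690, cosh=2.731552, sinh=2.541924; start (x,ẋ)=(0.089810, 0.382637) → end (x,ẋ)=(0.007648, -0.733236)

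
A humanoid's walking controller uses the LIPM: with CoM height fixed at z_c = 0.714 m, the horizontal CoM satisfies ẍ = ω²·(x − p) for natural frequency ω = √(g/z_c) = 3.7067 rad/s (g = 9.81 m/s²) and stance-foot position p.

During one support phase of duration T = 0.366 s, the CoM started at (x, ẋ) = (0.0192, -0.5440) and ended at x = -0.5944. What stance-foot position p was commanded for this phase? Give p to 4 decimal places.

p = 0.3439

ωT = 3.7067·0.366 = 1.356652; cosh(ωT) = 2.070346, sinh(ωT) = 1.812825
x(T) = p + (x₀−p)·cosh(ωT) + (ẋ₀/ω)·sinh(ωT) ⇒ p·(1 − cosh) = x(T) − x₀·cosh − (ẋ₀/ω)·sinh
numerator   = -0.5944 − (0.0192)·2.070346 − (-0.5440/3.7067)·1.812825 = -0.368098
denominator = 1 − 2.070346 = -1.070346
p = -0.368098 / -1.070346 = 0.3439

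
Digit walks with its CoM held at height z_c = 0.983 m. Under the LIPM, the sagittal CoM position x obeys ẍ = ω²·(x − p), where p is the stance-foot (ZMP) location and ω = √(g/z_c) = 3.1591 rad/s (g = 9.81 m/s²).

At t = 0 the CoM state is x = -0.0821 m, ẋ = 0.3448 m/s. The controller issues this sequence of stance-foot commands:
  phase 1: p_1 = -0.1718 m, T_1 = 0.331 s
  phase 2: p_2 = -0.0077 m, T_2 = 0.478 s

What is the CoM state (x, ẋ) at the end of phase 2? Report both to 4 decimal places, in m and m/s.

phase 1: p=-0.1718, T=0.331, ωT=1.045662, cosh=1.598370, sinh=1.246911; start (x,ẋ)=(-0.082100, 0.344800) → end (x,ẋ)=(0.107668, 0.904457)
phase 2: p=-0.0077, T=0.478, ωT=1.510050, cosh=2.373928, sinh=2.153029; start (x,ẋ)=(0.107668, 0.904457) → end (x,ẋ)=(0.882592, 2.931806)

x = 0.8826, ẋ = 2.9318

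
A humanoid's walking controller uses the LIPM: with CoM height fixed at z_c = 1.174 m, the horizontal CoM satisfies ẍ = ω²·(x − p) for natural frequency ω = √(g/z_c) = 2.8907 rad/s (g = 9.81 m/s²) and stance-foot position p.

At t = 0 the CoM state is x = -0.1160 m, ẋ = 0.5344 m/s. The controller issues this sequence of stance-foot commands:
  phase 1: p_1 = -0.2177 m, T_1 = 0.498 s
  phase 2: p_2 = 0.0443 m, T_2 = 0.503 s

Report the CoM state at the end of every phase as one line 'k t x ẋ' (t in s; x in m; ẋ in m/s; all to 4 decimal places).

1 0.4980 0.3769 1.7759
2 1.0010 2.0381 5.9538

phase 1: p=-0.2177, T=0.498, ωT=1.439569, cosh=2.227953, sinh=1.990923; start (x,ẋ)=(-0.116000, 0.534400) → end (x,ẋ)=(0.376942, 1.775918)
phase 2: p=0.0443, T=0.503, ωT=1.454022, cosh=2.256962, sinh=2.023333; start (x,ẋ)=(0.376942, 1.775918) → end (x,ẋ)=(2.038107, 5.953753)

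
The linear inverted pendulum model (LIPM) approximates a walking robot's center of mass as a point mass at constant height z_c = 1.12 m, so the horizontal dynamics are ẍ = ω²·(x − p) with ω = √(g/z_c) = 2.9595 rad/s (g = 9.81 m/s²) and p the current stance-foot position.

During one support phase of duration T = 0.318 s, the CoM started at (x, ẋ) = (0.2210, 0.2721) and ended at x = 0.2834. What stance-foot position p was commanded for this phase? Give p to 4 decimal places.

ωT = 2.9595·0.318 = 0.941121; cosh(ωT) = 1.476521, sinh(ωT) = 1.086331
x(T) = p + (x₀−p)·cosh(ωT) + (ẋ₀/ω)·sinh(ωT) ⇒ p·(1 − cosh) = x(T) − x₀·cosh − (ẋ₀/ω)·sinh
numerator   = 0.2834 − (0.2210)·1.476521 − (0.2721/2.9595)·1.086331 = -0.142790
denominator = 1 − 1.476521 = -0.476521
p = -0.142790 / -0.476521 = 0.2997

p = 0.2997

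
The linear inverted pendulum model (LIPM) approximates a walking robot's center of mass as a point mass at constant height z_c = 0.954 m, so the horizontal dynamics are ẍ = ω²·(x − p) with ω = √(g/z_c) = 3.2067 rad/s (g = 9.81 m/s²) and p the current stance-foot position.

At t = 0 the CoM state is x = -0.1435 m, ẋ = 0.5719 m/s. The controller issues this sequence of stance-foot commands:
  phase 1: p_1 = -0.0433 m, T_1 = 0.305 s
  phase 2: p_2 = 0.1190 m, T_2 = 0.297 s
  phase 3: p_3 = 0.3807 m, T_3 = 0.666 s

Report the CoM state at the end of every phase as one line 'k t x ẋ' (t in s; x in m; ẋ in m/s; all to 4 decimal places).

1 0.3050 0.0082 0.5011
2 0.6020 0.1265 0.3543
3 1.2680 -0.2491 -1.8814

phase 1: p=-0.0433, T=0.305, ωT=0.978044, cosh=1.517647, sinh=1.141601; start (x,ẋ)=(-0.143500, 0.571900) → end (x,ẋ)=(0.008231, 0.501133)
phase 2: p=0.1190, T=0.297, ωT=0.952390, cosh=1.488857, sinh=1.103039; start (x,ẋ)=(0.008231, 0.501133) → end (x,ẋ)=(0.126460, 0.354313)
phase 3: p=0.3807, T=0.666, ωT=2.135662, cosh=4.290407, sinh=4.172241; start (x,ẋ)=(0.126460, 0.354313) → end (x,ẋ)=(-0.249095, -1.881359)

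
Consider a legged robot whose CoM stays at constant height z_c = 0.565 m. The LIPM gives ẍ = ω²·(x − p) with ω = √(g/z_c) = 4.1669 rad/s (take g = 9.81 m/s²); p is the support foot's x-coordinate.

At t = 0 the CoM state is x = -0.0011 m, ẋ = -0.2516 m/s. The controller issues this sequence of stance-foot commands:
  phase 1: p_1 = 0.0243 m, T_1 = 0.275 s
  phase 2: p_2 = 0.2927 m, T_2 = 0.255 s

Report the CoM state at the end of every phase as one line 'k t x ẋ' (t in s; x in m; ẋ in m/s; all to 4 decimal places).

1 0.2750 -0.1050 -0.5853
2 0.5300 -0.5305 -3.0596

phase 1: p=0.0243, T=0.275, ωT=1.145898, cosh=1.731601, sinh=1.413662; start (x,ẋ)=(-0.001100, -0.251600) → end (x,ẋ)=(-0.105040, -0.585292)
phase 2: p=0.2927, T=0.255, ωT=1.062560, cosh=1.619669, sinh=1.274099; start (x,ẋ)=(-0.105040, -0.585292) → end (x,ẋ)=(-0.530471, -3.059600)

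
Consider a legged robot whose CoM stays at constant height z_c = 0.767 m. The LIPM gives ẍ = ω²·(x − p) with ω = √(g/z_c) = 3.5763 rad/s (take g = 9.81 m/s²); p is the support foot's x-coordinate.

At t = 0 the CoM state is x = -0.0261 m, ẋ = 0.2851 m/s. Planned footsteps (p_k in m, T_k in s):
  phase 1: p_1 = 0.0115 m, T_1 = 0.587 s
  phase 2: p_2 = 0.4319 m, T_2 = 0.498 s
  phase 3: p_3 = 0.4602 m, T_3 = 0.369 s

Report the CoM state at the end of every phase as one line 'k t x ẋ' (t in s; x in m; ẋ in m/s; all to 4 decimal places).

phase 1: p=0.0115, T=0.587, ωT=2.099288, cosh=4.141451, sinh=4.018907; start (x,ẋ)=(-0.026100, 0.285100) → end (x,ẋ)=(0.176166, 0.640310)
phase 2: p=0.4319, T=0.498, ωT=1.780997, cosh=3.052122, sinh=2.883652; start (x,ẋ)=(0.176166, 0.640310) → end (x,ẋ)=(0.167664, -0.683034)
phase 3: p=0.4602, T=0.369, ωT=1.319655, cosh=2.004678, sinh=1.737451; start (x,ẋ)=(0.167664, -0.683034) → end (x,ẋ)=(-0.458074, -3.186976)

1 0.5870 0.1762 0.6403
2 1.0850 0.1677 -0.6830
3 1.4540 -0.4581 -3.1870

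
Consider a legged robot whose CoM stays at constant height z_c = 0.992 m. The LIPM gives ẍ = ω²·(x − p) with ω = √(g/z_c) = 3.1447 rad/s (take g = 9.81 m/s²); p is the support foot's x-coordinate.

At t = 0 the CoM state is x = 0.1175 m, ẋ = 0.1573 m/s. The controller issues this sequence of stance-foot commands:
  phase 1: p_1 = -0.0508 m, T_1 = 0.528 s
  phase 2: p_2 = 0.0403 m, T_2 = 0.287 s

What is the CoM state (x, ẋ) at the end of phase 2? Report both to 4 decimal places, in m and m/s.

x = 1.3303, ẋ = 4.1441

phase 1: p=-0.0508, T=0.528, ωT=1.660402, cosh=2.725743, sinh=2.535680; start (x,ẋ)=(0.117500, 0.157300) → end (x,ẋ)=(0.534779, 1.770776)
phase 2: p=0.0403, T=0.287, ωT=0.902529, cosh=1.435687, sinh=1.030144; start (x,ẋ)=(0.534779, 1.770776) → end (x,ẋ)=(1.330290, 4.144142)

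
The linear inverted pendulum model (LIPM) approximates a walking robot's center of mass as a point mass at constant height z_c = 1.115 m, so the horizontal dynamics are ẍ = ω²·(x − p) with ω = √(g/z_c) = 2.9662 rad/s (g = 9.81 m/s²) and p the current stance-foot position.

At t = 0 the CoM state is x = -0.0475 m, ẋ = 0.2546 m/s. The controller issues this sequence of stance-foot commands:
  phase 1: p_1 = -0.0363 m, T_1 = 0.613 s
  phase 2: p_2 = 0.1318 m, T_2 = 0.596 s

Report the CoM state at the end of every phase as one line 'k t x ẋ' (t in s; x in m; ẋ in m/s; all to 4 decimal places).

phase 1: p=-0.0363, T=0.613, ωT=1.818281, cosh=3.161780, sinh=2.999476; start (x,ẋ)=(-0.047500, 0.254600) → end (x,ẋ)=(0.185744, 0.705342)
phase 2: p=0.1318, T=0.596, ωT=1.767855, cosh=3.014487, sinh=2.843788; start (x,ẋ)=(0.185744, 0.705342) → end (x,ẋ)=(0.970648, 2.581278)

1 0.6130 0.1857 0.7053
2 1.2090 0.9706 2.5813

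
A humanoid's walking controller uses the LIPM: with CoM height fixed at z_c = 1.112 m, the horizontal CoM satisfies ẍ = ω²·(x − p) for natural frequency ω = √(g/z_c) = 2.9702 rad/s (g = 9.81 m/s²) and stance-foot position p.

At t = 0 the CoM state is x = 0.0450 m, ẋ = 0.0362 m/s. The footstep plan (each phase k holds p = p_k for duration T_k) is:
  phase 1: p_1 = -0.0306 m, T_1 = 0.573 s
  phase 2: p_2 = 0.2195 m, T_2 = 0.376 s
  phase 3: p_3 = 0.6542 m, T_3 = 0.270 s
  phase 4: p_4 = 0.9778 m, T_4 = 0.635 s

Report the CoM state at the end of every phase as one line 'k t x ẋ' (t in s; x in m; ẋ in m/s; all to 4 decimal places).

phase 1: p=-0.0306, T=0.573, ωT=1.701925, cosh=2.833412, sinh=2.651080; start (x,ẋ)=(0.045000, 0.036200) → end (x,ẋ)=(0.215917, 0.697862)
phase 2: p=0.2195, T=0.376, ωT=1.116795, cosh=1.691187, sinh=1.363860; start (x,ẋ)=(0.215917, 0.697862) → end (x,ẋ)=(0.533885, 1.165699)
phase 3: p=0.6542, T=0.270, ωT=0.801954, cosh=1.339173, sinh=0.890721; start (x,ẋ)=(0.533885, 1.165699) → end (x,ẋ)=(0.842654, 1.242765)
phase 4: p=0.9778, T=0.635, ωT=1.886077, cosh=3.372559, sinh=3.220893; start (x,ẋ)=(0.842654, 1.242765) → end (x,ẋ)=(1.869671, 2.898400)

1 0.5730 0.2159 0.6979
2 0.9490 0.5339 1.1657
3 1.2190 0.8427 1.2428
4 1.8540 1.8697 2.8984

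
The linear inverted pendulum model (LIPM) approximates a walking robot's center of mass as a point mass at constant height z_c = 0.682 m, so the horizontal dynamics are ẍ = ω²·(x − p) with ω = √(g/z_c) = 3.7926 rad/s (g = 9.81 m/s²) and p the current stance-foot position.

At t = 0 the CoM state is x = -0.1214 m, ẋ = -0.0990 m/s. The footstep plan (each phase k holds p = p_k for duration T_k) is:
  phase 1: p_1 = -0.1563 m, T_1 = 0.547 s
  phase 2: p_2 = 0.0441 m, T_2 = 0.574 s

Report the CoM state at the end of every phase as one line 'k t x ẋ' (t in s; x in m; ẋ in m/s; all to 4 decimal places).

phase 1: p=-0.1563, T=0.547, ωT=2.074552, cosh=4.043297, sinh=3.917684; start (x,ẋ)=(-0.121400, -0.099000) → end (x,ẋ)=(-0.117454, 0.118265)
phase 2: p=0.0441, T=0.574, ωT=2.176952, cosh=4.466387, sinh=4.353000; start (x,ẋ)=(-0.117454, 0.118265) → end (x,ẋ)=(-0.541723, -2.138909)

1 0.5470 -0.1175 0.1183
2 1.1210 -0.5417 -2.1389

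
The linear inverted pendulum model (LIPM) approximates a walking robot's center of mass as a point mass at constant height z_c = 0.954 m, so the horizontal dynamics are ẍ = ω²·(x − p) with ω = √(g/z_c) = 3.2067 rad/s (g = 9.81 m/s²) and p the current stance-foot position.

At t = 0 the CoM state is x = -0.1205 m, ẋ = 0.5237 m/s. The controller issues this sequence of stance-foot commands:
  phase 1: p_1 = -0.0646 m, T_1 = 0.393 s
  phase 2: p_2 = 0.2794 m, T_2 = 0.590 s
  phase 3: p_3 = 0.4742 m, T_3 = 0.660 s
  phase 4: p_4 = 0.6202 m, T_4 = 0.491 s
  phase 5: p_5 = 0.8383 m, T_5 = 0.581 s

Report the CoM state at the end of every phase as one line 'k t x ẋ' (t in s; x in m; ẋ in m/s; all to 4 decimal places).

phase 1: p=-0.0646, T=0.393, ωT=1.260233, cosh=1.904916, sinh=1.621328; start (x,ẋ)=(-0.120500, 0.523700) → end (x,ẋ)=(0.093701, 0.706974)
phase 2: p=0.2794, T=0.590, ωT=1.891953, cosh=3.391543, sinh=3.240766; start (x,ẋ)=(0.093701, 0.706974) → end (x,ẋ)=(0.364079, 0.467921)
phase 3: p=0.4742, T=0.660, ωT=2.116422, cosh=4.210922, sinh=4.090460; start (x,ẋ)=(0.364079, 0.467921) → end (x,ẋ)=(0.607368, 0.525934)
phase 4: p=0.6202, T=0.491, ωT=1.574490, cosh=2.517695, sinh=2.310582; start (x,ẋ)=(0.607368, 0.525934) → end (x,ẋ)=(0.966854, 1.229066)
phase 5: p=0.8383, T=0.581, ωT=1.863093, cosh=3.299413, sinh=3.144221; start (x,ẋ)=(0.966854, 1.229066) → end (x,ẋ)=(2.467571, 5.351350)

1 0.3930 0.0937 0.7070
2 0.9830 0.3641 0.4679
3 1.6430 0.6074 0.5259
4 2.1340 0.9669 1.2291
5 2.7150 2.4676 5.3513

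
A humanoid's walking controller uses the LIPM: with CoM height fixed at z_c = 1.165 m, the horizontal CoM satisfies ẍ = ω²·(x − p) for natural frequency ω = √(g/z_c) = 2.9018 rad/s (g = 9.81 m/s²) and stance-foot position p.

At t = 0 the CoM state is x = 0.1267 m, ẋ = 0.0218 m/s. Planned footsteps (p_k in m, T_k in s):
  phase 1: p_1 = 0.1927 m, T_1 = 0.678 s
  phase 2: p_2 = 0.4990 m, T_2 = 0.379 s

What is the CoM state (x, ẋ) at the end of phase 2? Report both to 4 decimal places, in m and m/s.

phase 1: p=0.1927, T=0.678, ωT=1.967420, cosh=3.646010, sinh=3.506193; start (x,ẋ)=(0.126700, 0.021800) → end (x,ẋ)=(-0.021596, -0.592019)
phase 2: p=0.4990, T=0.379, ωT=1.099782, cosh=1.668228, sinh=1.335284; start (x,ẋ)=(-0.021596, -0.592019) → end (x,ẋ)=(-0.641895, -3.004790)

x = -0.6419, ẋ = -3.0048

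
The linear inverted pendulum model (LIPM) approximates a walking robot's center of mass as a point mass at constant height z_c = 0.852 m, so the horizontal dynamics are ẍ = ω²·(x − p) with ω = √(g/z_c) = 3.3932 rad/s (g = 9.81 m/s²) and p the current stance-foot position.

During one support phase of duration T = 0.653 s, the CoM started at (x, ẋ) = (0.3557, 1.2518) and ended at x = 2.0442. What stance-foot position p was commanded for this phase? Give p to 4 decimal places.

ωT = 3.3932·0.653 = 2.215760; cosh(ωT) = 4.638721, sinh(ωT) = 4.529650
x(T) = p + (x₀−p)·cosh(ωT) + (ẋ₀/ω)·sinh(ωT) ⇒ p·(1 − cosh) = x(T) − x₀·cosh − (ẋ₀/ω)·sinh
numerator   = 2.0442 − (0.3557)·4.638721 − (1.2518/3.3932)·4.529650 = -1.276846
denominator = 1 − 4.638721 = -3.638721
p = -1.276846 / -3.638721 = 0.3509

p = 0.3509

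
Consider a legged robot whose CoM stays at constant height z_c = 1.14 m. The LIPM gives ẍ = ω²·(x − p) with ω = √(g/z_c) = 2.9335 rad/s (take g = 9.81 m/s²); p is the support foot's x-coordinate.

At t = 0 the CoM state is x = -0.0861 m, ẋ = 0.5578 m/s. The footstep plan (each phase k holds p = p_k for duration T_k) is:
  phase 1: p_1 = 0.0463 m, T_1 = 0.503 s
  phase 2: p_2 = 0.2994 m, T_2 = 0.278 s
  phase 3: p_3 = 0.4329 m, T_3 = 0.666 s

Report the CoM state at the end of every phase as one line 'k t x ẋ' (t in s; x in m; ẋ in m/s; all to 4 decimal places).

phase 1: p=0.0463, T=0.503, ωT=1.475550, cosh=2.301048, sinh=2.072395; start (x,ẋ)=(-0.086100, 0.557800) → end (x,ẋ)=(0.135704, 0.478616)
phase 2: p=0.2994, T=0.278, ωT=0.815513, cosh=1.351374, sinh=0.908961; start (x,ẋ)=(0.135704, 0.478616) → end (x,ẋ)=(0.226487, 0.210302)
phase 3: p=0.4329, T=0.666, ωT=1.953711, cosh=3.598283, sinh=3.456536; start (x,ẋ)=(0.226487, 0.210302) → end (x,ẋ)=(-0.062034, -1.336250)

1 0.5030 0.1357 0.4786
2 0.7810 0.2265 0.2103
3 1.4470 -0.0620 -1.3363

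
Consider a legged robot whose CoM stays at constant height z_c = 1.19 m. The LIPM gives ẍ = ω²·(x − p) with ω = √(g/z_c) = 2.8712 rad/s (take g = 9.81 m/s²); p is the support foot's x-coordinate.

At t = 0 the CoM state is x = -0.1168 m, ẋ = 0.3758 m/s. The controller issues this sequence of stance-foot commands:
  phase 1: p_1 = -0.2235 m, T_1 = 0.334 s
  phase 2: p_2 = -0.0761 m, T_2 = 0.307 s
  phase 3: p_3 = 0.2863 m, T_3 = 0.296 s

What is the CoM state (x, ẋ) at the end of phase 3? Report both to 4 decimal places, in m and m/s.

phase 1: p=-0.2235, T=0.334, ωT=0.958981, cosh=1.496160, sinh=1.112876; start (x,ẋ)=(-0.116800, 0.375800) → end (x,ẋ)=(0.081800, 0.903194)
phase 2: p=-0.0761, T=0.307, ωT=0.881458, cosh=1.414298, sinh=1.000120; start (x,ẋ)=(0.081800, 0.903194) → end (x,ẋ)=(0.461826, 1.730804)
phase 3: p=0.2863, T=0.296, ωT=0.849875, cosh=1.383412, sinh=0.955943; start (x,ẋ)=(0.461826, 1.730804) → end (x,ẋ)=(1.105382, 2.876181)

x = 1.1054, ẋ = 2.8762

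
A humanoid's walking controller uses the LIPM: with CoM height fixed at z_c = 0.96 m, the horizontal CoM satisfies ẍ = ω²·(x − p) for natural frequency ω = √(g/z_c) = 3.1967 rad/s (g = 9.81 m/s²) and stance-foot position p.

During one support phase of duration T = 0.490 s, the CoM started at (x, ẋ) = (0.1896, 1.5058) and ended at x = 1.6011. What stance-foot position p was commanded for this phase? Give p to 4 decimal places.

ωT = 3.1967·0.490 = 1.566383; cosh(ωT) = 2.499046, sinh(ωT) = 2.290247
x(T) = p + (x₀−p)·cosh(ωT) + (ẋ₀/ω)·sinh(ωT) ⇒ p·(1 − cosh) = x(T) − x₀·cosh − (ẋ₀/ω)·sinh
numerator   = 1.6011 − (0.1896)·2.499046 − (1.5058/3.1967)·2.290247 = 0.048464
denominator = 1 − 2.499046 = -1.499046
p = 0.048464 / -1.499046 = -0.0323

p = -0.0323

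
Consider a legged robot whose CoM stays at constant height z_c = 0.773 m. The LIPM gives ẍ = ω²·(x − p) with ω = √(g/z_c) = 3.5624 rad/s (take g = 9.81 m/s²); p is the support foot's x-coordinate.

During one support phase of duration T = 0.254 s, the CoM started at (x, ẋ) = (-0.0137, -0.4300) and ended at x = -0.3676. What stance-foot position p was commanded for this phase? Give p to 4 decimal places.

p = 0.5094

ωT = 3.5624·0.254 = 0.904850; cosh(ωT) = 1.438081, sinh(ωT) = 1.033479
x(T) = p + (x₀−p)·cosh(ωT) + (ẋ₀/ω)·sinh(ωT) ⇒ p·(1 − cosh) = x(T) − x₀·cosh − (ẋ₀/ω)·sinh
numerator   = -0.3676 − (-0.0137)·1.438081 − (-0.4300/3.5624)·1.033479 = -0.223152
denominator = 1 − 1.438081 = -0.438081
p = -0.223152 / -0.438081 = 0.5094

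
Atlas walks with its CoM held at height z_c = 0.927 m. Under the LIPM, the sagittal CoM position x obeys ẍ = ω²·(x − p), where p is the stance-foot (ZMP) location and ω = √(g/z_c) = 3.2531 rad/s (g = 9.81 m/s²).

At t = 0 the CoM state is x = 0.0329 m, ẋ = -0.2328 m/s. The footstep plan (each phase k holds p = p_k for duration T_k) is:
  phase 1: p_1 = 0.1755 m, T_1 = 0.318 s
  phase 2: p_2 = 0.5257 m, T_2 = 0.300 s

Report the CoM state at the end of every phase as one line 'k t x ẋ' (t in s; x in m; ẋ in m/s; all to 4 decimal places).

1 0.3180 -0.1384 -0.9391
2 0.6180 -0.8092 -3.8823

phase 1: p=0.1755, T=0.318, ωT=1.034486, cosh=1.584534, sinh=1.229125; start (x,ẋ)=(0.032900, -0.232800) → end (x,ẋ)=(-0.138414, -0.939061)
phase 2: p=0.5257, T=0.300, ωT=0.975930, cosh=1.515238, sinh=1.138396; start (x,ẋ)=(-0.138414, -0.939061) → end (x,ẋ)=(-0.809207, -3.882324)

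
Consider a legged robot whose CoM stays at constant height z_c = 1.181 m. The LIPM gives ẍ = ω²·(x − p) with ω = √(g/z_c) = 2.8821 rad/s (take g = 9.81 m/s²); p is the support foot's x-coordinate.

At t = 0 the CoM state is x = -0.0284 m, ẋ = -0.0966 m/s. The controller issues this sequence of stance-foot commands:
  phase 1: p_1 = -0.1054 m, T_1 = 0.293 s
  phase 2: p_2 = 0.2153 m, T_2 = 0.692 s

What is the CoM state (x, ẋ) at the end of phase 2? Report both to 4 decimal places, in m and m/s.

phase 1: p=-0.1054, T=0.293, ωT=0.844455, cosh=1.378251, sinh=0.948459; start (x,ẋ)=(-0.028400, -0.096600) → end (x,ẋ)=(-0.031064, 0.077345)
phase 2: p=0.2153, T=0.692, ωT=1.994413, cosh=3.741992, sinh=3.605898; start (x,ẋ)=(-0.031064, 0.077345) → end (x,ẋ)=(-0.609825, -2.270934)

x = -0.6098, ẋ = -2.2709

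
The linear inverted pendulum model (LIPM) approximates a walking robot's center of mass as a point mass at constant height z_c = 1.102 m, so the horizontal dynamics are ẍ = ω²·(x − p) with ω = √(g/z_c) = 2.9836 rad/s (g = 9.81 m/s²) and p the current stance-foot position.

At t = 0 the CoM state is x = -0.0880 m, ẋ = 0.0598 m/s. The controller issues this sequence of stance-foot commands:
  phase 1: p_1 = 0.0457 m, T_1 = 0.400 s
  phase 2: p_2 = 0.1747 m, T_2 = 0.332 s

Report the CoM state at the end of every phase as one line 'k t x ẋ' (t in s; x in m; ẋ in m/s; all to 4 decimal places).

1 0.4000 -0.1650 -0.4897
2 0.7320 -0.5363 -1.9268

phase 1: p=0.0457, T=0.400, ωT=1.193440, cosh=1.800792, sinh=1.497616; start (x,ẋ)=(-0.088000, 0.059800) → end (x,ẋ)=(-0.165049, -0.489723)
phase 2: p=0.1747, T=0.332, ωT=0.990555, cosh=1.532050, sinh=1.160679; start (x,ẋ)=(-0.165049, -0.489723) → end (x,ẋ)=(-0.536325, -1.926832)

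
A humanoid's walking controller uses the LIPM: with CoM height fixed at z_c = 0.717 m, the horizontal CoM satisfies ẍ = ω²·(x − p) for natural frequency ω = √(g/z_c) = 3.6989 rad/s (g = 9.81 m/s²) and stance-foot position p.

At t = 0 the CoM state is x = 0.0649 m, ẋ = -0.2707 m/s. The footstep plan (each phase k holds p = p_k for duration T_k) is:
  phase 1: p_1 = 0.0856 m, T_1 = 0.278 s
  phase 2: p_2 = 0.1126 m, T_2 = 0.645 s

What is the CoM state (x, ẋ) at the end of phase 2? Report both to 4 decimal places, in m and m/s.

phase 1: p=0.0856, T=0.278, ωT=1.028294, cosh=1.576954, sinh=1.219338; start (x,ẋ)=(0.064900, -0.270700) → end (x,ẋ)=(-0.036279, -0.520243)
phase 2: p=0.1126, T=0.645, ωT=2.385791, cosh=5.479833, sinh=5.387817; start (x,ẋ)=(-0.036279, -0.520243) → end (x,ẋ)=(-1.461017, -5.817850)

x = -1.4610, ẋ = -5.8179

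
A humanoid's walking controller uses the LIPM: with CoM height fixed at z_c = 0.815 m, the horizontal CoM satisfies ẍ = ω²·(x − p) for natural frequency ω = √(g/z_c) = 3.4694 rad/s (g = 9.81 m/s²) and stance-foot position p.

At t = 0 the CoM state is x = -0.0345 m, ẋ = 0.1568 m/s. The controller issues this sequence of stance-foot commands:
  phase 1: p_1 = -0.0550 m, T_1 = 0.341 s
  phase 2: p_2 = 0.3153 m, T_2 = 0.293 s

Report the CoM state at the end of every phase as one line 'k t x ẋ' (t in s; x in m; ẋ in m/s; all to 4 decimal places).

1 0.3410 0.0484 0.3851
2 0.6340 0.0316 -0.5099

phase 1: p=-0.0550, T=0.341, ωT=1.183065, cosh=1.785352, sinh=1.479014; start (x,ẋ)=(-0.034500, 0.156800) → end (x,ẋ)=(0.048444, 0.385135)
phase 2: p=0.3153, T=0.293, ωT=1.016534, cosh=1.562723, sinh=1.200877; start (x,ẋ)=(0.048444, 0.385135) → end (x,ẋ)=(0.031586, -0.509949)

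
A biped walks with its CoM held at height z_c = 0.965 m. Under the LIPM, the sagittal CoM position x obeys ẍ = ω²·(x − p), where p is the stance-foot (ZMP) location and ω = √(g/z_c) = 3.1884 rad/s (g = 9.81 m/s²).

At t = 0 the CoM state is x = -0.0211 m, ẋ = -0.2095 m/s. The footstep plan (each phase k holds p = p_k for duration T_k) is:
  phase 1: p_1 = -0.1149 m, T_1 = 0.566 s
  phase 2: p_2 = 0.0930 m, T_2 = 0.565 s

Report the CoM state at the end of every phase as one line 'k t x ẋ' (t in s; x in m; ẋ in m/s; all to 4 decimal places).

phase 1: p=-0.1149, T=0.566, ωT=1.804634, cosh=3.121142, sinh=2.956607; start (x,ẋ)=(-0.021100, -0.209500) → end (x,ẋ)=(-0.016407, 0.230359)
phase 2: p=0.0930, T=0.565, ωT=1.801446, cosh=3.111731, sinh=2.946671; start (x,ẋ)=(-0.016407, 0.230359) → end (x,ẋ)=(-0.034549, -0.311077)

1 0.5660 -0.0164 0.2304
2 1.1310 -0.0345 -0.3111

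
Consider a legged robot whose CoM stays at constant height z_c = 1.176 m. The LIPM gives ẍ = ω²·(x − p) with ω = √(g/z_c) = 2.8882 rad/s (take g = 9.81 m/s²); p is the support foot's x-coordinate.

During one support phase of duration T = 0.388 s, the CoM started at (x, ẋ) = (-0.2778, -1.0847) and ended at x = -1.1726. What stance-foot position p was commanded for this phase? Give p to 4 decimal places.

p = 0.2681

ωT = 2.8882·0.388 = 1.120622; cosh(ωT) = 1.696418, sinh(ωT) = 1.370341
x(T) = p + (x₀−p)·cosh(ωT) + (ẋ₀/ω)·sinh(ωT) ⇒ p·(1 − cosh) = x(T) − x₀·cosh − (ẋ₀/ω)·sinh
numerator   = -1.1726 − (-0.2778)·1.696418 − (-1.0847/2.8882)·1.370341 = -0.186686
denominator = 1 − 1.696418 = -0.696418
p = -0.186686 / -0.696418 = 0.2681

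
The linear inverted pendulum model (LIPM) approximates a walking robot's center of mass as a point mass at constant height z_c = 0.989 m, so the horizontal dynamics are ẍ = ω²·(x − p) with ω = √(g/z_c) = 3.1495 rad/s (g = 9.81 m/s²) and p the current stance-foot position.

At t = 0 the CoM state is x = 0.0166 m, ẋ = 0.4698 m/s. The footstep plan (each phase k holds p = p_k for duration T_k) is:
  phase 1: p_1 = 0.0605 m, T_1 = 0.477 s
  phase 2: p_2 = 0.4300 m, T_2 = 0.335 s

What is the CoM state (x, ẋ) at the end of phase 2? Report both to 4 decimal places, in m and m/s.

phase 1: p=0.0605, T=0.477, ωT=1.502312, cosh=2.357338, sinh=2.134723; start (x,ẋ)=(0.016600, 0.469800) → end (x,ẋ)=(0.275442, 0.812324)
phase 2: p=0.4300, T=0.335, ωT=1.055083, cosh=1.610188, sinh=1.262024; start (x,ẋ)=(0.275442, 0.812324) → end (x,ẋ)=(0.506636, 0.693666)

x = 0.5066, ẋ = 0.6937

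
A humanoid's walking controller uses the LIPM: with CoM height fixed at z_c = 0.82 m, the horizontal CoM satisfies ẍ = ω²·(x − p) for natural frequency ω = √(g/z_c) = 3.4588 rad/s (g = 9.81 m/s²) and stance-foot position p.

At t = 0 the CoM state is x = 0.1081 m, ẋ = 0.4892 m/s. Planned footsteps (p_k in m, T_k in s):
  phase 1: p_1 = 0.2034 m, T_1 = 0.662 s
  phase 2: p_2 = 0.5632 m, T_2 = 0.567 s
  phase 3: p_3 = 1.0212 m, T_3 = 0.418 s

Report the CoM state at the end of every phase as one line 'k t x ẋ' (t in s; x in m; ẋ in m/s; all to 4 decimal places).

phase 1: p=0.2034, T=0.662, ωT=2.289726, cosh=4.986761, sinh=4.885467; start (x,ẋ)=(0.108100, 0.489200) → end (x,ẋ)=(0.419144, 0.829158)
phase 2: p=0.5632, T=0.567, ωT=1.961140, cosh=3.624060, sinh=3.483362; start (x,ẋ)=(0.419144, 0.829158) → end (x,ẋ)=(0.876179, 1.269299)
phase 3: p=1.0212, T=0.418, ωT=1.445778, cosh=2.240359, sinh=2.004796; start (x,ẋ)=(0.876179, 1.269299) → end (x,ẋ)=(1.432015, 1.838085)

1 0.6620 0.4191 0.8292
2 1.2290 0.8762 1.2693
3 1.6470 1.4320 1.8381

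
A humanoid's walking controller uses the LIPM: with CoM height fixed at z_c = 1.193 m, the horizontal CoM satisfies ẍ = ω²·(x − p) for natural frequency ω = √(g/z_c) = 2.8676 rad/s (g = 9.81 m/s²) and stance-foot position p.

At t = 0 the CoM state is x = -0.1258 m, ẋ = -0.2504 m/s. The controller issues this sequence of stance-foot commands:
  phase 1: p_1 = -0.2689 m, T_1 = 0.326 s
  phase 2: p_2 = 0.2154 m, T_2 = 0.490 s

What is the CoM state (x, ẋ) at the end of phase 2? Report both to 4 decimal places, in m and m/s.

phase 1: p=-0.2689, T=0.326, ωT=0.934838, cosh=1.469725, sinh=1.077075; start (x,ẋ)=(-0.125800, -0.250400) → end (x,ẋ)=(-0.152633, 0.073963)
phase 2: p=0.2154, T=0.490, ωT=1.405124, cosh=2.160684, sinh=1.915348; start (x,ẋ)=(-0.152633, 0.073963) → end (x,ẋ)=(-0.530402, -1.861594)

x = -0.5304, ẋ = -1.8616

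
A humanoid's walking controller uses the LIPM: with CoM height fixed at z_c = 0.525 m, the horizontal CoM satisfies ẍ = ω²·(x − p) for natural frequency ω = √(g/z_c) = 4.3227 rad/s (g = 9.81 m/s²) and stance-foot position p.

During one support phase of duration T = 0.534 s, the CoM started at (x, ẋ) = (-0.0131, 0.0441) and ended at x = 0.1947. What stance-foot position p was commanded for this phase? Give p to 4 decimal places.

p = -0.0516

ωT = 4.3227·0.534 = 2.308322; cosh(ωT) = 5.078480, sinh(ωT) = 4.979052
x(T) = p + (x₀−p)·cosh(ωT) + (ẋ₀/ω)·sinh(ωT) ⇒ p·(1 − cosh) = x(T) − x₀·cosh − (ẋ₀/ω)·sinh
numerator   = 0.1947 − (-0.0131)·5.078480 − (0.0441/4.3227)·4.979052 = 0.210432
denominator = 1 − 5.078480 = -4.078480
p = 0.210432 / -4.078480 = -0.0516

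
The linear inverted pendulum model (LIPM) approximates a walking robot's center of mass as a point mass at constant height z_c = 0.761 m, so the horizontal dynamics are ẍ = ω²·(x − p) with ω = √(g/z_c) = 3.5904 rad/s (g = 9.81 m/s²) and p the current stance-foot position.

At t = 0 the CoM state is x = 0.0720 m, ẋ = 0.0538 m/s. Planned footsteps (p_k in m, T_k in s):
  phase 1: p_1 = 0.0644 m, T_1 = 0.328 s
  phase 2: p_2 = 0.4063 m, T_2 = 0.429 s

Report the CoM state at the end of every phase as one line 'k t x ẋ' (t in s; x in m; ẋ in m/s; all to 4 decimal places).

phase 1: p=0.0644, T=0.328, ωT=1.177651, cosh=1.777370, sinh=1.469369; start (x,ẋ)=(0.072000, 0.053800) → end (x,ẋ)=(0.099926, 0.135717)
phase 2: p=0.4063, T=0.429, ωT=1.540282, cosh=2.440112, sinh=2.225792; start (x,ẋ)=(0.099926, 0.135717) → end (x,ẋ)=(-0.257153, -2.117220)

1 0.3280 0.0999 0.1357
2 0.7570 -0.2572 -2.1172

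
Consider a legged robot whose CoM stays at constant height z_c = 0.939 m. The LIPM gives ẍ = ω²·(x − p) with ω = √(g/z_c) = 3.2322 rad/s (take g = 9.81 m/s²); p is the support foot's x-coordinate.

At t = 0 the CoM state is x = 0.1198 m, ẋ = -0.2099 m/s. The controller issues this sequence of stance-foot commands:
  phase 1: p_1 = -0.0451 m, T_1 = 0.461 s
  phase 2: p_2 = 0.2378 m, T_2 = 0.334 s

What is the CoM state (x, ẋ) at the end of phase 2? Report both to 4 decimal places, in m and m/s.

phase 1: p=-0.0451, T=0.461, ωT=1.490044, cosh=2.331327, sinh=2.105964; start (x,ẋ)=(0.119800, -0.209900) → end (x,ẋ)=(0.202574, 0.633112)
phase 2: p=0.2378, T=0.334, ωT=1.079555, cosh=1.641558, sinh=1.301811; start (x,ẋ)=(0.202574, 0.633112) → end (x,ẋ)=(0.434969, 0.891069)

x = 0.4350, ẋ = 0.8911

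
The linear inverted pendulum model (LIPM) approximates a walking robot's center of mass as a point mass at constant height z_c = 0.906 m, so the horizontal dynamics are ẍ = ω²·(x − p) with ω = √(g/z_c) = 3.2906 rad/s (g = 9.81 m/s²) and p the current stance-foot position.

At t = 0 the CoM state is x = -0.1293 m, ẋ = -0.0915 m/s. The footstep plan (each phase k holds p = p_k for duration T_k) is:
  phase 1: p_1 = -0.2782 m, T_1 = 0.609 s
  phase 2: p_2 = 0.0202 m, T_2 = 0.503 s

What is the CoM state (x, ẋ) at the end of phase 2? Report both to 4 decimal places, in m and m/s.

x = 1.5640, ẋ = 5.2526

phase 1: p=-0.2782, T=0.609, ωT=2.003975, cosh=3.776644, sinh=3.641845; start (x,ẋ)=(-0.129300, -0.091500) → end (x,ẋ)=(0.182875, 1.438833)
phase 2: p=0.0202, T=0.503, ωT=1.655172, cosh=2.712519, sinh=2.521460; start (x,ẋ)=(0.182875, 1.438833) → end (x,ẋ)=(1.563982, 5.252599)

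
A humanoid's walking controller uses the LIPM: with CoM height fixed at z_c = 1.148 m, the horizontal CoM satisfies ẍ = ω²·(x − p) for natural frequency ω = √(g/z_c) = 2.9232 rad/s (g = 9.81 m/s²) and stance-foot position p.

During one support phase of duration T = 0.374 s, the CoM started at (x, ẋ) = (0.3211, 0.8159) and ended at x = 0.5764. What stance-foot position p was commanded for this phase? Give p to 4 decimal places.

ωT = 2.9232·0.374 = 1.093277; cosh(ωT) = 1.659576, sinh(ωT) = 1.324460
x(T) = p + (x₀−p)·cosh(ωT) + (ẋ₀/ω)·sinh(ωT) ⇒ p·(1 − cosh) = x(T) − x₀·cosh − (ẋ₀/ω)·sinh
numerator   = 0.5764 − (0.3211)·1.659576 − (0.8159/2.9232)·1.324460 = -0.326163
denominator = 1 − 1.659576 = -0.659576
p = -0.326163 / -0.659576 = 0.4945

p = 0.4945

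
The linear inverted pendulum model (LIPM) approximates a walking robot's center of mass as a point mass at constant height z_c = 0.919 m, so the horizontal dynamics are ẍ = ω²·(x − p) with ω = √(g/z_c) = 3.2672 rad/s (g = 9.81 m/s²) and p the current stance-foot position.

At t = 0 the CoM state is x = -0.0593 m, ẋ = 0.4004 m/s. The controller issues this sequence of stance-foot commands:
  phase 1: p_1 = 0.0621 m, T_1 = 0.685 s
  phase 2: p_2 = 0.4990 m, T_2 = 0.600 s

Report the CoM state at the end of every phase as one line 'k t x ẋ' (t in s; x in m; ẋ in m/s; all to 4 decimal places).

1 0.6850 0.0545 0.0601
2 1.2850 -1.0466 -4.8368

phase 1: p=0.0621, T=0.685, ωT=2.238032, cosh=4.740766, sinh=4.634098; start (x,ẋ)=(-0.059300, 0.400400) → end (x,ẋ)=(0.054486, 0.060143)
phase 2: p=0.4990, T=0.600, ωT=1.960320, cosh=3.621206, sinh=3.480393; start (x,ẋ)=(0.054486, 0.060143) → end (x,ẋ)=(-1.046608, -4.836837)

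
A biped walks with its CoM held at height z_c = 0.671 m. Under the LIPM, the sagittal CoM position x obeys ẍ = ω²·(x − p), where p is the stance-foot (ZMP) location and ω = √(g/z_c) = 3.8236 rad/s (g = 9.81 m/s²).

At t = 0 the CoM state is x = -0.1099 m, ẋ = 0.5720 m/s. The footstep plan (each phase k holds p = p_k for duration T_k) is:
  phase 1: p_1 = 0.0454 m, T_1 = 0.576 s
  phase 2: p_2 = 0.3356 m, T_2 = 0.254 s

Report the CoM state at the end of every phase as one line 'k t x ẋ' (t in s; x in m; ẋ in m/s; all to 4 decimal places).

phase 1: p=0.0454, T=0.576, ωT=2.202394, cosh=4.578590, sinh=4.468052; start (x,ẋ)=(-0.109900, 0.572000) → end (x,ẋ)=(0.002753, -0.034198)
phase 2: p=0.3356, T=0.254, ωT=0.971194, cosh=1.509864, sinh=1.131233; start (x,ẋ)=(0.002753, -0.034198) → end (x,ẋ)=(-0.177071, -1.491325)

1 0.5760 0.0028 -0.0342
2 0.8300 -0.1771 -1.4913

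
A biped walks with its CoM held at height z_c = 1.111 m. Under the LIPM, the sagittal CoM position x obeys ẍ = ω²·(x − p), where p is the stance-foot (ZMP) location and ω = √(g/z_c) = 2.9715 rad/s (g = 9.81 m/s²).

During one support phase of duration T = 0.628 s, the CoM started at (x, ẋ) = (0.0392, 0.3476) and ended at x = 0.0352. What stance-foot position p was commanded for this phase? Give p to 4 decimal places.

p = 0.2007

ωT = 2.9715·0.628 = 1.866102; cosh(ωT) = 3.308890, sinh(ωT) = 3.154164
x(T) = p + (x₀−p)·cosh(ωT) + (ẋ₀/ω)·sinh(ωT) ⇒ p·(1 − cosh) = x(T) − x₀·cosh − (ẋ₀/ω)·sinh
numerator   = 0.0352 − (0.0392)·3.308890 − (0.3476/2.9715)·3.154164 = -0.463476
denominator = 1 − 3.308890 = -2.308890
p = -0.463476 / -2.308890 = 0.2007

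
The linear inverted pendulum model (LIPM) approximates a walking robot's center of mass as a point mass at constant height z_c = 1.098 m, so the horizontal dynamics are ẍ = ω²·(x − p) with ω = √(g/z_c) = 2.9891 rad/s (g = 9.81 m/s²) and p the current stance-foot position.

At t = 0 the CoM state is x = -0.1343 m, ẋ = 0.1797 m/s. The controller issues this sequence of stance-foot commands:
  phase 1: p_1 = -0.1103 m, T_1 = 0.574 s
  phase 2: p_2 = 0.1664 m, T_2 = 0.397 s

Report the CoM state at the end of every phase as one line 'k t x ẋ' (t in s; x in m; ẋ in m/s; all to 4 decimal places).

phase 1: p=-0.1103, T=0.574, ωT=1.715743, cosh=2.870319, sinh=2.690489; start (x,ẋ)=(-0.134300, 0.179700) → end (x,ẋ)=(-0.017440, 0.322785)
phase 2: p=0.1664, T=0.397, ωT=1.186673, cosh=1.790699, sinh=1.485464; start (x,ẋ)=(-0.017440, 0.322785) → end (x,ẋ)=(-0.002390, -0.238274)

1 0.5740 -0.0174 0.3228
2 0.9710 -0.0024 -0.2383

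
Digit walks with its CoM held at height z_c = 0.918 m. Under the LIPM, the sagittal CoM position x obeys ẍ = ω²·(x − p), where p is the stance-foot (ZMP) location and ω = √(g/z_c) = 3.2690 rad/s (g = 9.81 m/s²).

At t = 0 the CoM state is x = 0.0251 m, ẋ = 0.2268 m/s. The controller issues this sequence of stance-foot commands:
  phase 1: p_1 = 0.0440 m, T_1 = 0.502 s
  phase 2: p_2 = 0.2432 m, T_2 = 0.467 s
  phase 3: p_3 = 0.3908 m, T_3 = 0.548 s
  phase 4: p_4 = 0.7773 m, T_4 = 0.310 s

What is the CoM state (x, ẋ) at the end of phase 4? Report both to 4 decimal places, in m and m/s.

x = 1.2804, ẋ = 2.1416

phase 1: p=0.0440, T=0.502, ωT=1.641038, cosh=2.677151, sinh=2.483372; start (x,ẋ)=(0.025100, 0.226800) → end (x,ẋ)=(0.165696, 0.453745)
phase 2: p=0.2432, T=0.467, ωT=1.526623, cosh=2.409938, sinh=2.192670; start (x,ẋ)=(0.165696, 0.453745) → end (x,ẋ)=(0.360767, 0.537959)
phase 3: p=0.3908, T=0.548, ωT=1.791412, cosh=3.082320, sinh=2.915595; start (x,ẋ)=(0.360767, 0.537959) → end (x,ẋ)=(0.778032, 1.371919)
phase 4: p=0.7773, T=0.310, ωT=1.013390, cosh=1.558955, sinh=1.195969; start (x,ẋ)=(0.778032, 1.371919) → end (x,ẋ)=(1.280359, 2.141621)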